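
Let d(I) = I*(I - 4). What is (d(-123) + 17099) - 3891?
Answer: 28829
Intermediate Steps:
d(I) = I*(-4 + I)
(d(-123) + 17099) - 3891 = (-123*(-4 - 123) + 17099) - 3891 = (-123*(-127) + 17099) - 3891 = (15621 + 17099) - 3891 = 32720 - 3891 = 28829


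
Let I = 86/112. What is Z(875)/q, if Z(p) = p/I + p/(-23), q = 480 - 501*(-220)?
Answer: 14525/1459764 ≈ 0.0099502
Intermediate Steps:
q = 110700 (q = 480 + 110220 = 110700)
I = 43/56 (I = 86*(1/112) = 43/56 ≈ 0.76786)
Z(p) = 1245*p/989 (Z(p) = p/(43/56) + p/(-23) = p*(56/43) + p*(-1/23) = 56*p/43 - p/23 = 1245*p/989)
Z(875)/q = ((1245/989)*875)/110700 = (1089375/989)*(1/110700) = 14525/1459764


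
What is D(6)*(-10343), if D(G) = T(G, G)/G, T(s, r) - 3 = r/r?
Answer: -20686/3 ≈ -6895.3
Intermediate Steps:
T(s, r) = 4 (T(s, r) = 3 + r/r = 3 + 1 = 4)
D(G) = 4/G
D(6)*(-10343) = (4/6)*(-10343) = (4*(1/6))*(-10343) = (2/3)*(-10343) = -20686/3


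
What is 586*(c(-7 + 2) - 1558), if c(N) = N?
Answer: -915918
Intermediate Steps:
586*(c(-7 + 2) - 1558) = 586*((-7 + 2) - 1558) = 586*(-5 - 1558) = 586*(-1563) = -915918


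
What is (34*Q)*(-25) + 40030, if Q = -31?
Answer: 66380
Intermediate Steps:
(34*Q)*(-25) + 40030 = (34*(-31))*(-25) + 40030 = -1054*(-25) + 40030 = 26350 + 40030 = 66380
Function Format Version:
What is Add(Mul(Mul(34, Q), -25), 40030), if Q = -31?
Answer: 66380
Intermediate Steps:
Add(Mul(Mul(34, Q), -25), 40030) = Add(Mul(Mul(34, -31), -25), 40030) = Add(Mul(-1054, -25), 40030) = Add(26350, 40030) = 66380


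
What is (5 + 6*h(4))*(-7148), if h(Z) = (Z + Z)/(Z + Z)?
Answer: -78628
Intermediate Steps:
h(Z) = 1 (h(Z) = (2*Z)/((2*Z)) = (2*Z)*(1/(2*Z)) = 1)
(5 + 6*h(4))*(-7148) = (5 + 6*1)*(-7148) = (5 + 6)*(-7148) = 11*(-7148) = -78628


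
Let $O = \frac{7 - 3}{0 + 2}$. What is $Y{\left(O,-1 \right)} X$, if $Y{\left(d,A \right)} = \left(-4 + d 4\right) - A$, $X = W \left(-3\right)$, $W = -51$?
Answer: $765$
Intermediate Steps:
$O = 2$ ($O = \frac{4}{2} = 4 \cdot \frac{1}{2} = 2$)
$X = 153$ ($X = \left(-51\right) \left(-3\right) = 153$)
$Y{\left(d,A \right)} = -4 - A + 4 d$ ($Y{\left(d,A \right)} = \left(-4 + 4 d\right) - A = -4 - A + 4 d$)
$Y{\left(O,-1 \right)} X = \left(-4 - -1 + 4 \cdot 2\right) 153 = \left(-4 + 1 + 8\right) 153 = 5 \cdot 153 = 765$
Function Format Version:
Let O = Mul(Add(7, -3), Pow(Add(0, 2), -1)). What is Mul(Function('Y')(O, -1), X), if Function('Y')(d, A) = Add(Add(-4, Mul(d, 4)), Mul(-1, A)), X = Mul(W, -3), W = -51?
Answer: 765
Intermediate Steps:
O = 2 (O = Mul(4, Pow(2, -1)) = Mul(4, Rational(1, 2)) = 2)
X = 153 (X = Mul(-51, -3) = 153)
Function('Y')(d, A) = Add(-4, Mul(-1, A), Mul(4, d)) (Function('Y')(d, A) = Add(Add(-4, Mul(4, d)), Mul(-1, A)) = Add(-4, Mul(-1, A), Mul(4, d)))
Mul(Function('Y')(O, -1), X) = Mul(Add(-4, Mul(-1, -1), Mul(4, 2)), 153) = Mul(Add(-4, 1, 8), 153) = Mul(5, 153) = 765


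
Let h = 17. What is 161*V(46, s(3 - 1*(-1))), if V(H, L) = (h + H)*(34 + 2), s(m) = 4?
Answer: 365148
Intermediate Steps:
V(H, L) = 612 + 36*H (V(H, L) = (17 + H)*(34 + 2) = (17 + H)*36 = 612 + 36*H)
161*V(46, s(3 - 1*(-1))) = 161*(612 + 36*46) = 161*(612 + 1656) = 161*2268 = 365148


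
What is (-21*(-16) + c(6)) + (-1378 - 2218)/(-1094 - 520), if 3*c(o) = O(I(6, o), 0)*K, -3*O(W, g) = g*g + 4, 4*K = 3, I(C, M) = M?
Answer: 272681/807 ≈ 337.89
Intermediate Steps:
K = ¾ (K = (¼)*3 = ¾ ≈ 0.75000)
O(W, g) = -4/3 - g²/3 (O(W, g) = -(g*g + 4)/3 = -(g² + 4)/3 = -(4 + g²)/3 = -4/3 - g²/3)
c(o) = -⅓ (c(o) = ((-4/3 - ⅓*0²)*(¾))/3 = ((-4/3 - ⅓*0)*(¾))/3 = ((-4/3 + 0)*(¾))/3 = (-4/3*¾)/3 = (⅓)*(-1) = -⅓)
(-21*(-16) + c(6)) + (-1378 - 2218)/(-1094 - 520) = (-21*(-16) - ⅓) + (-1378 - 2218)/(-1094 - 520) = (336 - ⅓) - 3596/(-1614) = 1007/3 - 3596*(-1/1614) = 1007/3 + 1798/807 = 272681/807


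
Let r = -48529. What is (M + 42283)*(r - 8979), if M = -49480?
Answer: 413885076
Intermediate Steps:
(M + 42283)*(r - 8979) = (-49480 + 42283)*(-48529 - 8979) = -7197*(-57508) = 413885076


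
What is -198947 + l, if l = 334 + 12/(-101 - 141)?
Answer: -24032179/121 ≈ -1.9861e+5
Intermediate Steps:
l = 40408/121 (l = 334 + 12/(-242) = 334 - 1/242*12 = 334 - 6/121 = 40408/121 ≈ 333.95)
-198947 + l = -198947 + 40408/121 = -24032179/121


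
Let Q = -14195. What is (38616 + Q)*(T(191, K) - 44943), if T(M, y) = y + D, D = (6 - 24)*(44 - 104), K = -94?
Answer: -1073473897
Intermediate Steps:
D = 1080 (D = -18*(-60) = 1080)
T(M, y) = 1080 + y (T(M, y) = y + 1080 = 1080 + y)
(38616 + Q)*(T(191, K) - 44943) = (38616 - 14195)*((1080 - 94) - 44943) = 24421*(986 - 44943) = 24421*(-43957) = -1073473897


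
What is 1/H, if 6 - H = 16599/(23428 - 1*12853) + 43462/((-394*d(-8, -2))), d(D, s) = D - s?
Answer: -1388850/19380827 ≈ -0.071661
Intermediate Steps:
H = -19380827/1388850 (H = 6 - (16599/(23428 - 1*12853) + 43462/((-394*(-8 - 1*(-2))))) = 6 - (16599/(23428 - 12853) + 43462/((-394*(-8 + 2)))) = 6 - (16599/10575 + 43462/((-394*(-6)))) = 6 - (16599*(1/10575) + 43462/2364) = 6 - (5533/3525 + 43462*(1/2364)) = 6 - (5533/3525 + 21731/1182) = 6 - 1*27713927/1388850 = 6 - 27713927/1388850 = -19380827/1388850 ≈ -13.955)
1/H = 1/(-19380827/1388850) = -1388850/19380827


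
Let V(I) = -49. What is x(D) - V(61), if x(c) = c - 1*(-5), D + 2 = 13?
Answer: 65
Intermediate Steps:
D = 11 (D = -2 + 13 = 11)
x(c) = 5 + c (x(c) = c + 5 = 5 + c)
x(D) - V(61) = (5 + 11) - 1*(-49) = 16 + 49 = 65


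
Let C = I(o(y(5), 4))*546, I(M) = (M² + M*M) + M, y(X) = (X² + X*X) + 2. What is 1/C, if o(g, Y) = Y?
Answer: 1/19656 ≈ 5.0875e-5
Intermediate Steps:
y(X) = 2 + 2*X² (y(X) = (X² + X²) + 2 = 2*X² + 2 = 2 + 2*X²)
I(M) = M + 2*M² (I(M) = (M² + M²) + M = 2*M² + M = M + 2*M²)
C = 19656 (C = (4*(1 + 2*4))*546 = (4*(1 + 8))*546 = (4*9)*546 = 36*546 = 19656)
1/C = 1/19656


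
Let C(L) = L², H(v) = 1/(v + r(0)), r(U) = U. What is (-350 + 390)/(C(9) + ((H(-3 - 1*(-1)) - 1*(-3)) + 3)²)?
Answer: 32/89 ≈ 0.35955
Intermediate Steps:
H(v) = 1/v (H(v) = 1/(v + 0) = 1/v)
(-350 + 390)/(C(9) + ((H(-3 - 1*(-1)) - 1*(-3)) + 3)²) = (-350 + 390)/(9² + ((1/(-3 - 1*(-1)) - 1*(-3)) + 3)²) = 40/(81 + ((1/(-3 + 1) + 3) + 3)²) = 40/(81 + ((1/(-2) + 3) + 3)²) = 40/(81 + ((-½ + 3) + 3)²) = 40/(81 + (5/2 + 3)²) = 40/(81 + (11/2)²) = 40/(81 + 121/4) = 40/(445/4) = 40*(4/445) = 32/89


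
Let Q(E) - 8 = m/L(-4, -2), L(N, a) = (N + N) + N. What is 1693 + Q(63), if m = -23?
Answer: 20435/12 ≈ 1702.9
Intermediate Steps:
L(N, a) = 3*N (L(N, a) = 2*N + N = 3*N)
Q(E) = 119/12 (Q(E) = 8 - 23/(3*(-4)) = 8 - 23/(-12) = 8 - 23*(-1/12) = 8 + 23/12 = 119/12)
1693 + Q(63) = 1693 + 119/12 = 20435/12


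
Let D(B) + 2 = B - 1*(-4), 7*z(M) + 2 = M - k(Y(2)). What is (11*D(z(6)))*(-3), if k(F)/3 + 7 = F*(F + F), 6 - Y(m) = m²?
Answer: -495/7 ≈ -70.714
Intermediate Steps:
Y(m) = 6 - m²
k(F) = -21 + 6*F² (k(F) = -21 + 3*(F*(F + F)) = -21 + 3*(F*(2*F)) = -21 + 3*(2*F²) = -21 + 6*F²)
z(M) = -5/7 + M/7 (z(M) = -2/7 + (M - (-21 + 6*(6 - 1*2²)²))/7 = -2/7 + (M - (-21 + 6*(6 - 1*4)²))/7 = -2/7 + (M - (-21 + 6*(6 - 4)²))/7 = -2/7 + (M - (-21 + 6*2²))/7 = -2/7 + (M - (-21 + 6*4))/7 = -2/7 + (M - (-21 + 24))/7 = -2/7 + (M - 1*3)/7 = -2/7 + (M - 3)/7 = -2/7 + (-3 + M)/7 = -2/7 + (-3/7 + M/7) = -5/7 + M/7)
D(B) = 2 + B (D(B) = -2 + (B - 1*(-4)) = -2 + (B + 4) = -2 + (4 + B) = 2 + B)
(11*D(z(6)))*(-3) = (11*(2 + (-5/7 + (⅐)*6)))*(-3) = (11*(2 + (-5/7 + 6/7)))*(-3) = (11*(2 + ⅐))*(-3) = (11*(15/7))*(-3) = (165/7)*(-3) = -495/7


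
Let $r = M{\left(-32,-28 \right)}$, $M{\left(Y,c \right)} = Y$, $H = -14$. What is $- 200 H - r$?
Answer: $2832$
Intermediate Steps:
$r = -32$
$- 200 H - r = \left(-200\right) \left(-14\right) - -32 = 2800 + 32 = 2832$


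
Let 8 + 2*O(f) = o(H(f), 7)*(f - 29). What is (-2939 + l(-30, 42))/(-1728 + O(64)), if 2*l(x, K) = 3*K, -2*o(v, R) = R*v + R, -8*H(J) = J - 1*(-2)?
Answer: 46016/20607 ≈ 2.2330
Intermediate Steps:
H(J) = -1/4 - J/8 (H(J) = -(J - 1*(-2))/8 = -(J + 2)/8 = -(2 + J)/8 = -1/4 - J/8)
o(v, R) = -R/2 - R*v/2 (o(v, R) = -(R*v + R)/2 = -(R + R*v)/2 = -R/2 - R*v/2)
l(x, K) = 3*K/2 (l(x, K) = (3*K)/2 = 3*K/2)
O(f) = -4 + (-29 + f)*(-21/8 + 7*f/16)/2 (O(f) = -4 + ((-1/2*7*(1 + (-1/4 - f/8)))*(f - 29))/2 = -4 + ((-1/2*7*(3/4 - f/8))*(-29 + f))/2 = -4 + ((-21/8 + 7*f/16)*(-29 + f))/2 = -4 + ((-29 + f)*(-21/8 + 7*f/16))/2 = -4 + (-29 + f)*(-21/8 + 7*f/16)/2)
(-2939 + l(-30, 42))/(-1728 + O(64)) = (-2939 + (3/2)*42)/(-1728 + (545/16 - 245/32*64 + (7/32)*64**2)) = (-2939 + 63)/(-1728 + (545/16 - 490 + (7/32)*4096)) = -2876/(-1728 + (545/16 - 490 + 896)) = -2876/(-1728 + 7041/16) = -2876/(-20607/16) = -2876*(-16/20607) = 46016/20607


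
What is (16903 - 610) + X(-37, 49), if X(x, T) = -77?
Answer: 16216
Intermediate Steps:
(16903 - 610) + X(-37, 49) = (16903 - 610) - 77 = 16293 - 77 = 16216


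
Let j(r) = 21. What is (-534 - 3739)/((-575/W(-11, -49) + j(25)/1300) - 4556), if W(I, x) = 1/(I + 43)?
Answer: 5554900/29842779 ≈ 0.18614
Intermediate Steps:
W(I, x) = 1/(43 + I)
(-534 - 3739)/((-575/W(-11, -49) + j(25)/1300) - 4556) = (-534 - 3739)/((-575/(1/(43 - 11)) + 21/1300) - 4556) = -4273/((-575/(1/32) + 21*(1/1300)) - 4556) = -4273/((-575/1/32 + 21/1300) - 4556) = -4273/((-575*32 + 21/1300) - 4556) = -4273/((-18400 + 21/1300) - 4556) = -4273/(-23919979/1300 - 4556) = -4273/(-29842779/1300) = -4273*(-1300/29842779) = 5554900/29842779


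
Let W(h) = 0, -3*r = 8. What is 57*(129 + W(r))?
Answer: 7353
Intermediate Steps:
r = -8/3 (r = -1/3*8 = -8/3 ≈ -2.6667)
57*(129 + W(r)) = 57*(129 + 0) = 57*129 = 7353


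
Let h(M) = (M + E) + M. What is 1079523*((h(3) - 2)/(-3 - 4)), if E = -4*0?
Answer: -4318092/7 ≈ -6.1687e+5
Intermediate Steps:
E = 0
h(M) = 2*M (h(M) = (M + 0) + M = M + M = 2*M)
1079523*((h(3) - 2)/(-3 - 4)) = 1079523*((2*3 - 2)/(-3 - 4)) = 1079523*((6 - 2)/(-7)) = 1079523*(4*(-⅐)) = 1079523*(-4/7) = -4318092/7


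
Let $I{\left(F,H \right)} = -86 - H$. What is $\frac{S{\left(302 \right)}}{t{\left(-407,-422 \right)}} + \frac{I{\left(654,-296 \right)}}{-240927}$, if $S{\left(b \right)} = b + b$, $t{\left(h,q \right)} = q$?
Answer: $- \frac{24268088}{16945199} \approx -1.4322$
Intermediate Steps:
$S{\left(b \right)} = 2 b$
$\frac{S{\left(302 \right)}}{t{\left(-407,-422 \right)}} + \frac{I{\left(654,-296 \right)}}{-240927} = \frac{2 \cdot 302}{-422} + \frac{-86 - -296}{-240927} = 604 \left(- \frac{1}{422}\right) + \left(-86 + 296\right) \left(- \frac{1}{240927}\right) = - \frac{302}{211} + 210 \left(- \frac{1}{240927}\right) = - \frac{302}{211} - \frac{70}{80309} = - \frac{24268088}{16945199}$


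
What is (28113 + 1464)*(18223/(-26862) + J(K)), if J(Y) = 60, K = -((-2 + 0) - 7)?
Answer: 15710286923/8954 ≈ 1.7546e+6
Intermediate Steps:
K = 9 (K = -(-2 - 7) = -1*(-9) = 9)
(28113 + 1464)*(18223/(-26862) + J(K)) = (28113 + 1464)*(18223/(-26862) + 60) = 29577*(18223*(-1/26862) + 60) = 29577*(-18223/26862 + 60) = 29577*(1593497/26862) = 15710286923/8954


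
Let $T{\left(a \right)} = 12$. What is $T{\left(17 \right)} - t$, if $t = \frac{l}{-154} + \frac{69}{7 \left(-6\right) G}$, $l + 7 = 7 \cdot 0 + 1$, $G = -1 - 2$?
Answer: $\frac{5273}{462} \approx 11.413$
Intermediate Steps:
$G = -3$ ($G = -1 - 2 = -3$)
$l = -6$ ($l = -7 + \left(7 \cdot 0 + 1\right) = -7 + \left(0 + 1\right) = -7 + 1 = -6$)
$t = \frac{271}{462}$ ($t = - \frac{6}{-154} + \frac{69}{7 \left(-6\right) \left(-3\right)} = \left(-6\right) \left(- \frac{1}{154}\right) + \frac{69}{\left(-42\right) \left(-3\right)} = \frac{3}{77} + \frac{69}{126} = \frac{3}{77} + 69 \cdot \frac{1}{126} = \frac{3}{77} + \frac{23}{42} = \frac{271}{462} \approx 0.58658$)
$T{\left(17 \right)} - t = 12 - \frac{271}{462} = \frac{5273}{462}$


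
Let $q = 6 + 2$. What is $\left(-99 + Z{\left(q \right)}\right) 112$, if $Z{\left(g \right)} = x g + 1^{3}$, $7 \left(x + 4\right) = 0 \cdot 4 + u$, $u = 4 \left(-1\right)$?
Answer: $-15072$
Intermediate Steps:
$u = -4$
$q = 8$
$x = - \frac{32}{7}$ ($x = -4 + \frac{0 \cdot 4 - 4}{7} = -4 + \frac{0 - 4}{7} = -4 + \frac{1}{7} \left(-4\right) = -4 - \frac{4}{7} = - \frac{32}{7} \approx -4.5714$)
$Z{\left(g \right)} = 1 - \frac{32 g}{7}$ ($Z{\left(g \right)} = - \frac{32 g}{7} + 1^{3} = - \frac{32 g}{7} + 1 = 1 - \frac{32 g}{7}$)
$\left(-99 + Z{\left(q \right)}\right) 112 = \left(-99 + \left(1 - \frac{256}{7}\right)\right) 112 = \left(-99 - \frac{249}{7}\right) 112 = \left(- \frac{942}{7}\right) 112 = -15072$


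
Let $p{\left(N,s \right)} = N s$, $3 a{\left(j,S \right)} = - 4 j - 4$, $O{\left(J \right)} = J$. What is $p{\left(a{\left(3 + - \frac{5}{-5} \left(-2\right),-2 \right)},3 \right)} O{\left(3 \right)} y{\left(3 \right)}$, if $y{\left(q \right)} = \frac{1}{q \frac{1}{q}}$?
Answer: $-24$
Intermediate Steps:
$a{\left(j,S \right)} = - \frac{4}{3} - \frac{4 j}{3}$ ($a{\left(j,S \right)} = \frac{- 4 j - 4}{3} = \frac{-4 - 4 j}{3} = - \frac{4}{3} - \frac{4 j}{3}$)
$y{\left(q \right)} = 1$ ($y{\left(q \right)} = 1^{-1} = 1$)
$p{\left(a{\left(3 + - \frac{5}{-5} \left(-2\right),-2 \right)},3 \right)} O{\left(3 \right)} y{\left(3 \right)} = \left(- \frac{4}{3} - \frac{4 \left(3 + - \frac{5}{-5} \left(-2\right)\right)}{3}\right) 3 \cdot 3 \cdot 1 = \left(- \frac{4}{3} - \frac{4 \left(3 + \left(-5\right) \left(- \frac{1}{5}\right) \left(-2\right)\right)}{3}\right) 3 \cdot 3 \cdot 1 = \left(- \frac{4}{3} - \frac{4 \left(3 + 1 \left(-2\right)\right)}{3}\right) 3 \cdot 3 \cdot 1 = \left(- \frac{4}{3} - \frac{4 \left(3 - 2\right)}{3}\right) 3 \cdot 3 \cdot 1 = \left(- \frac{4}{3} - \frac{4}{3}\right) 3 \cdot 3 \cdot 1 = \left(- \frac{8}{3}\right) 3 \cdot 3 \cdot 1 = \left(-8\right) 3 \cdot 1 = \left(-24\right) 1 = -24$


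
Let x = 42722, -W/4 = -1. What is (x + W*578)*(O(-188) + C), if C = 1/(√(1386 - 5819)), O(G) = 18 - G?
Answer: 9277004 - 4094*I*√4433/403 ≈ 9.277e+6 - 676.38*I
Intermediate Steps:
W = 4 (W = -4*(-1) = 4)
C = -I*√4433/4433 (C = 1/(√(-4433)) = 1/(I*√4433) = -I*√4433/4433 ≈ -0.015019*I)
(x + W*578)*(O(-188) + C) = (42722 + 4*578)*((18 - 1*(-188)) - I*√4433/4433) = (42722 + 2312)*((18 + 188) - I*√4433/4433) = 45034*(206 - I*√4433/4433) = 9277004 - 4094*I*√4433/403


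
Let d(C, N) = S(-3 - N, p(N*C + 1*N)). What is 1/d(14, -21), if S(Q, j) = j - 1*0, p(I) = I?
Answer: -1/315 ≈ -0.0031746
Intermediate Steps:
S(Q, j) = j (S(Q, j) = j + 0 = j)
d(C, N) = N + C*N (d(C, N) = N*C + 1*N = C*N + N = N + C*N)
1/d(14, -21) = 1/(-21*(1 + 14)) = 1/(-21*15) = 1/(-315) = -1/315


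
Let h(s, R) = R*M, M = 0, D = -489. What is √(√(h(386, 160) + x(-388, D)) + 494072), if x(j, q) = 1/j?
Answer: √(18594893792 + 194*I*√97)/194 ≈ 702.9 + 3.6113e-5*I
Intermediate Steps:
h(s, R) = 0 (h(s, R) = R*0 = 0)
√(√(h(386, 160) + x(-388, D)) + 494072) = √(√(0 + 1/(-388)) + 494072) = √(√(0 - 1/388) + 494072) = √(√(-1/388) + 494072) = √(I*√97/194 + 494072) = √(494072 + I*√97/194)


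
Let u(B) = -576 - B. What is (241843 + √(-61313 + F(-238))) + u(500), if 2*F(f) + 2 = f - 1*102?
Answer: 240767 + 2*I*√15371 ≈ 2.4077e+5 + 247.96*I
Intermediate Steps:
F(f) = -52 + f/2 (F(f) = -1 + (f - 1*102)/2 = -1 + (f - 102)/2 = -1 + (-102 + f)/2 = -1 + (-51 + f/2) = -52 + f/2)
(241843 + √(-61313 + F(-238))) + u(500) = (241843 + √(-61313 + (-52 + (½)*(-238)))) + (-576 - 1*500) = (241843 + √(-61313 + (-52 - 119))) + (-576 - 500) = (241843 + √(-61313 - 171)) - 1076 = (241843 + √(-61484)) - 1076 = (241843 + 2*I*√15371) - 1076 = 240767 + 2*I*√15371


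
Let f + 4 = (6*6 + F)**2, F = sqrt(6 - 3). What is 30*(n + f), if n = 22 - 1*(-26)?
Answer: 40290 + 2160*sqrt(3) ≈ 44031.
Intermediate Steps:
F = sqrt(3) ≈ 1.7320
f = -4 + (36 + sqrt(3))**2 (f = -4 + (6*6 + sqrt(3))**2 = -4 + (36 + sqrt(3))**2 ≈ 1419.7)
n = 48 (n = 22 + 26 = 48)
30*(n + f) = 30*(48 + (1295 + 72*sqrt(3))) = 30*(1343 + 72*sqrt(3)) = 40290 + 2160*sqrt(3)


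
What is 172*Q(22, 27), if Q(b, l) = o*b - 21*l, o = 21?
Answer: -18060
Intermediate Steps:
Q(b, l) = -21*l + 21*b (Q(b, l) = 21*b - 21*l = -21*l + 21*b)
172*Q(22, 27) = 172*(-21*27 + 21*22) = 172*(-567 + 462) = 172*(-105) = -18060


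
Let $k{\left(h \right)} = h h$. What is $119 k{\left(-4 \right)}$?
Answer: $1904$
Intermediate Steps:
$k{\left(h \right)} = h^{2}$
$119 k{\left(-4 \right)} = 119 \left(-4\right)^{2} = 119 \cdot 16 = 1904$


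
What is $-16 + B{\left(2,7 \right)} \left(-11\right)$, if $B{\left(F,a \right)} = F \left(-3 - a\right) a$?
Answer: $1524$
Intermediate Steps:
$B{\left(F,a \right)} = F a \left(-3 - a\right)$
$-16 + B{\left(2,7 \right)} \left(-11\right) = -16 + \left(-1\right) 2 \cdot 7 \left(3 + 7\right) \left(-11\right) = -16 + \left(-1\right) 2 \cdot 7 \cdot 10 \left(-11\right) = -16 - -1540 = -16 + 1540 = 1524$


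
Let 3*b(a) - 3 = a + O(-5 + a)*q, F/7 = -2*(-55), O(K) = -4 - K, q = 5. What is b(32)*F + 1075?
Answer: -29725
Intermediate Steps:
F = 770 (F = 7*(-2*(-55)) = 7*110 = 770)
b(a) = 8/3 - 4*a/3 (b(a) = 1 + (a + (-4 - (-5 + a))*5)/3 = 1 + (a + (-4 + (5 - a))*5)/3 = 1 + (a + (1 - a)*5)/3 = 1 + (a + (5 - 5*a))/3 = 1 + (5 - 4*a)/3 = 1 + (5/3 - 4*a/3) = 8/3 - 4*a/3)
b(32)*F + 1075 = (8/3 - 4/3*32)*770 + 1075 = (8/3 - 128/3)*770 + 1075 = -40*770 + 1075 = -30800 + 1075 = -29725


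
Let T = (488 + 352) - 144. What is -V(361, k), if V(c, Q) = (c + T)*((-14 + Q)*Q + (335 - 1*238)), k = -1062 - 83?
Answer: -1402799664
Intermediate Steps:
k = -1145
T = 696 (T = 840 - 144 = 696)
V(c, Q) = (97 + Q*(-14 + Q))*(696 + c) (V(c, Q) = (c + 696)*((-14 + Q)*Q + (335 - 1*238)) = (696 + c)*(Q*(-14 + Q) + (335 - 238)) = (696 + c)*(Q*(-14 + Q) + 97) = (696 + c)*(97 + Q*(-14 + Q)) = (97 + Q*(-14 + Q))*(696 + c))
-V(361, k) = -(67512 - 9744*(-1145) + 97*361 + 696*(-1145)**2 + 361*(-1145)**2 - 14*(-1145)*361) = -(67512 + 11156880 + 35017 + 696*1311025 + 361*1311025 + 5786830) = -(67512 + 11156880 + 35017 + 912473400 + 473280025 + 5786830) = -1*1402799664 = -1402799664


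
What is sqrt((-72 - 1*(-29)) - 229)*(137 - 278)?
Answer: -564*I*sqrt(17) ≈ -2325.4*I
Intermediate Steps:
sqrt((-72 - 1*(-29)) - 229)*(137 - 278) = sqrt((-72 + 29) - 229)*(-141) = sqrt(-43 - 229)*(-141) = sqrt(-272)*(-141) = (4*I*sqrt(17))*(-141) = -564*I*sqrt(17)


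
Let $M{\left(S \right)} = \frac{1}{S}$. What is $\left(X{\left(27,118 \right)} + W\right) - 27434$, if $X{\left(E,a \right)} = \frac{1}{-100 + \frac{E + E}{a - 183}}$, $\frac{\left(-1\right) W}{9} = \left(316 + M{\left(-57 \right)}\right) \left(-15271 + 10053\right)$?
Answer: $\frac{1844445999957}{124526} \approx 1.4812 \cdot 10^{7}$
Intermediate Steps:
$W = \frac{281944194}{19}$ ($W = - 9 \left(316 + \frac{1}{-57}\right) \left(-15271 + 10053\right) = - 9 \left(316 - \frac{1}{57}\right) \left(-5218\right) = - 9 \cdot \frac{18011}{57} \left(-5218\right) = \left(-9\right) \left(- \frac{93981398}{57}\right) = \frac{281944194}{19} \approx 1.4839 \cdot 10^{7}$)
$X{\left(E,a \right)} = \frac{1}{-100 + \frac{2 E}{-183 + a}}$
$\left(X{\left(27,118 \right)} + W\right) - 27434 = \left(\frac{-183 + 118}{2 \left(9150 + 27 - 5900\right)} + \frac{281944194}{19}\right) - 27434 = \left(\frac{1}{2} \frac{1}{9150 + 27 - 5900} \left(-65\right) + \frac{281944194}{19}\right) - 27434 = \left(\frac{1}{2} \cdot \frac{1}{3277} \left(-65\right) + \frac{281944194}{19}\right) - 27434 = \left(- \frac{65}{6554} + \frac{281944194}{19}\right) - 27434 = \frac{1847862246241}{124526} - 27434 = \frac{1844445999957}{124526}$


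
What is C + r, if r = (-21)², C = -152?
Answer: 289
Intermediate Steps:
r = 441
C + r = -152 + 441 = 289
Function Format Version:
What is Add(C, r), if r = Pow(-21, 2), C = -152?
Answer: 289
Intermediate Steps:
r = 441
Add(C, r) = Add(-152, 441) = 289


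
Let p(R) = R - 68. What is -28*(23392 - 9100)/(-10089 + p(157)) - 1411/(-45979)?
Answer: 1150862644/28736875 ≈ 40.048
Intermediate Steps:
p(R) = -68 + R
-28*(23392 - 9100)/(-10089 + p(157)) - 1411/(-45979) = -28*(23392 - 9100)/(-10089 + (-68 + 157)) - 1411/(-45979) = -28*14292/(-10089 + 89) - 1411*(-1/45979) = -28/((-10000*1/14292)) + 1411/45979 = -28/(-2500/3573) + 1411/45979 = -28*(-3573/2500) + 1411/45979 = 25011/625 + 1411/45979 = 1150862644/28736875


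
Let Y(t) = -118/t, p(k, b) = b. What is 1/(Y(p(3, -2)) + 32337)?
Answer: 1/32396 ≈ 3.0868e-5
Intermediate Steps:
1/(Y(p(3, -2)) + 32337) = 1/(-118/(-2) + 32337) = 1/(-118*(-½) + 32337) = 1/(59 + 32337) = 1/32396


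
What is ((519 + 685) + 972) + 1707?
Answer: 3883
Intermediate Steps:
((519 + 685) + 972) + 1707 = (1204 + 972) + 1707 = 2176 + 1707 = 3883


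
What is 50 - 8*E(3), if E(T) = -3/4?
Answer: 56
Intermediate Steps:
E(T) = -3/4 (E(T) = -3*1/4 = -3/4)
50 - 8*E(3) = 50 - 8*(-3/4) = 50 + 6 = 56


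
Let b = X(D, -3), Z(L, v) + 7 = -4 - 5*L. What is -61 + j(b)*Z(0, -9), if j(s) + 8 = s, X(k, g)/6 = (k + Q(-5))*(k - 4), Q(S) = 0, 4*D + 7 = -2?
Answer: -7209/8 ≈ -901.13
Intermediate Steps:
D = -9/4 (D = -7/4 + (¼)*(-2) = -7/4 - ½ = -9/4 ≈ -2.2500)
X(k, g) = 6*k*(-4 + k) (X(k, g) = 6*((k + 0)*(k - 4)) = 6*(k*(-4 + k)) = 6*k*(-4 + k))
Z(L, v) = -11 - 5*L (Z(L, v) = -7 + (-4 - 5*L) = -11 - 5*L)
b = 675/8 (b = 6*(-9/4)*(-4 - 9/4) = 6*(-9/4)*(-25/4) = 675/8 ≈ 84.375)
j(s) = -8 + s
-61 + j(b)*Z(0, -9) = -61 + (-8 + 675/8)*(-11 - 5*0) = -61 + 611*(-11 + 0)/8 = -61 + (611/8)*(-11) = -61 - 6721/8 = -7209/8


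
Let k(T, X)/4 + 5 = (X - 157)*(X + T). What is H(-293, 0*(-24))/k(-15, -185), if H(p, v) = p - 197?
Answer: -49/27358 ≈ -0.0017911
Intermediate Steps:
k(T, X) = -20 + 4*(-157 + X)*(T + X) (k(T, X) = -20 + 4*((X - 157)*(X + T)) = -20 + 4*((-157 + X)*(T + X)) = -20 + 4*(-157 + X)*(T + X))
H(p, v) = -197 + p
H(-293, 0*(-24))/k(-15, -185) = (-197 - 293)/(-20 - 628*(-15) - 628*(-185) + 4*(-185)² + 4*(-15)*(-185)) = -490/(-20 + 9420 + 116180 + 4*34225 + 11100) = -490/(-20 + 9420 + 116180 + 136900 + 11100) = -490/273580 = -490*1/273580 = -49/27358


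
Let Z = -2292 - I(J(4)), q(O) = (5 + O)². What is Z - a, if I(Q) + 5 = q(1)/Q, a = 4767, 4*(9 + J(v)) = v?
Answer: -14099/2 ≈ -7049.5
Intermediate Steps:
J(v) = -9 + v/4
I(Q) = -5 + 36/Q (I(Q) = -5 + (5 + 1)²/Q = -5 + 6²/Q = -5 + 36/Q)
Z = -4565/2 (Z = -2292 - (-5 + 36/(-9 + (¼)*4)) = -2292 - (-5 + 36/(-9 + 1)) = -2292 - (-5 + 36/(-8)) = -2292 - (-5 + 36*(-⅛)) = -2292 - (-5 - 9/2) = -2292 - 1*(-19/2) = -2292 + 19/2 = -4565/2 ≈ -2282.5)
Z - a = -4565/2 - 1*4767 = -4565/2 - 4767 = -14099/2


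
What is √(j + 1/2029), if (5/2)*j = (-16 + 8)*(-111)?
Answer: 7*√746073445/10145 ≈ 18.847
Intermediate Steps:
j = 1776/5 (j = 2*((-16 + 8)*(-111))/5 = 2*(-8*(-111))/5 = (⅖)*888 = 1776/5 ≈ 355.20)
√(j + 1/2029) = √(1776/5 + 1/2029) = √(3603509/10145) = 7*√746073445/10145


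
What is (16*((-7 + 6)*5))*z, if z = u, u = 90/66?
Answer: -1200/11 ≈ -109.09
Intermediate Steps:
u = 15/11 (u = 90*(1/66) = 15/11 ≈ 1.3636)
z = 15/11 ≈ 1.3636
(16*((-7 + 6)*5))*z = (16*((-7 + 6)*5))*(15/11) = (16*(-1*5))*(15/11) = (16*(-5))*(15/11) = -80*15/11 = -1200/11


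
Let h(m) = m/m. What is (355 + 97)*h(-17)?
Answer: 452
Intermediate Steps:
h(m) = 1
(355 + 97)*h(-17) = (355 + 97)*1 = 452*1 = 452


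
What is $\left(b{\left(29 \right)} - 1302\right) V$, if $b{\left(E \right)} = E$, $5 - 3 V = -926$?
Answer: $- \frac{1185163}{3} \approx -3.9505 \cdot 10^{5}$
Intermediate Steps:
$V = \frac{931}{3}$ ($V = \frac{5}{3} - - \frac{926}{3} = \frac{5}{3} + \frac{926}{3} = \frac{931}{3} \approx 310.33$)
$\left(b{\left(29 \right)} - 1302\right) V = \left(29 - 1302\right) \frac{931}{3} = \left(-1273\right) \frac{931}{3} = - \frac{1185163}{3}$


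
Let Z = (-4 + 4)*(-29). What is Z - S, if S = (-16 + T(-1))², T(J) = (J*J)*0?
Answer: -256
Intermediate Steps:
T(J) = 0 (T(J) = J²*0 = 0)
Z = 0 (Z = 0*(-29) = 0)
S = 256 (S = (-16 + 0)² = (-16)² = 256)
Z - S = 0 - 1*256 = 0 - 256 = -256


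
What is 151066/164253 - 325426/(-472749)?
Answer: 13874277468/8627826833 ≈ 1.6081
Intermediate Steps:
151066/164253 - 325426/(-472749) = 151066*(1/164253) - 325426*(-1/472749) = 151066/164253 + 325426/472749 = 13874277468/8627826833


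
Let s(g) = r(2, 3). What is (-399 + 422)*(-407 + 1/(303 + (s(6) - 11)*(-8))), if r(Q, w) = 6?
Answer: -3210800/343 ≈ -9360.9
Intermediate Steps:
s(g) = 6
(-399 + 422)*(-407 + 1/(303 + (s(6) - 11)*(-8))) = (-399 + 422)*(-407 + 1/(303 + (6 - 11)*(-8))) = 23*(-407 + 1/(303 - 5*(-8))) = 23*(-407 + 1/(303 + 40)) = 23*(-407 + 1/343) = 23*(-139600/343) = -3210800/343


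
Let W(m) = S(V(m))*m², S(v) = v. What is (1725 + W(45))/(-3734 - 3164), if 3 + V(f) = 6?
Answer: -3900/3449 ≈ -1.1308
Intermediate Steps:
V(f) = 3 (V(f) = -3 + 6 = 3)
W(m) = 3*m²
(1725 + W(45))/(-3734 - 3164) = (1725 + 3*45²)/(-3734 - 3164) = (1725 + 3*2025)/(-6898) = (1725 + 6075)*(-1/6898) = 7800*(-1/6898) = -3900/3449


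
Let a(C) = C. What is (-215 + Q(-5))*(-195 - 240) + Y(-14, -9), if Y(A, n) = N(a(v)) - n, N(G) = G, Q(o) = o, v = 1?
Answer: 95710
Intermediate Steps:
Y(A, n) = 1 - n
(-215 + Q(-5))*(-195 - 240) + Y(-14, -9) = (-215 - 5)*(-195 - 240) + (1 - 1*(-9)) = -220*(-435) + (1 + 9) = 95700 + 10 = 95710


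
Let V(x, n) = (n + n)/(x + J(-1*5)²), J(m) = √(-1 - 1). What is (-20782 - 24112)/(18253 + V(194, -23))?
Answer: -4309824/1752265 ≈ -2.4596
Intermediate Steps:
J(m) = I*√2 (J(m) = √(-2) = I*√2)
V(x, n) = 2*n/(-2 + x) (V(x, n) = (n + n)/(x + (I*√2)²) = (2*n)/(x - 2) = (2*n)/(-2 + x) = 2*n/(-2 + x))
(-20782 - 24112)/(18253 + V(194, -23)) = (-20782 - 24112)/(18253 + 2*(-23)/(-2 + 194)) = -44894/(18253 + 2*(-23)/192) = -44894/(18253 + 2*(-23)*(1/192)) = -44894/(18253 - 23/96) = -44894/1752265/96 = -44894*96/1752265 = -4309824/1752265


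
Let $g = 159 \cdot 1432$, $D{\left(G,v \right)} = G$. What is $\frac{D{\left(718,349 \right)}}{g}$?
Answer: $\frac{359}{113844} \approx 0.0031534$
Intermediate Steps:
$g = 227688$
$\frac{D{\left(718,349 \right)}}{g} = \frac{718}{227688} = 718 \cdot \frac{1}{227688} = \frac{359}{113844}$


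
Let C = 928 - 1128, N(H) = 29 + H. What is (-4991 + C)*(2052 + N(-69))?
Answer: -10444292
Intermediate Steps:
C = -200
(-4991 + C)*(2052 + N(-69)) = (-4991 - 200)*(2052 + (29 - 69)) = -5191*(2052 - 40) = -5191*2012 = -10444292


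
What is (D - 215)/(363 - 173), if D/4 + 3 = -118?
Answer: -699/190 ≈ -3.6789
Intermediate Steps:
D = -484 (D = -12 + 4*(-118) = -12 - 472 = -484)
(D - 215)/(363 - 173) = (-484 - 215)/(363 - 173) = -699/190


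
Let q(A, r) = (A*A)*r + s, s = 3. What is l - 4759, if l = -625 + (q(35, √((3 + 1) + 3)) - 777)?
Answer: -6158 + 1225*√7 ≈ -2917.0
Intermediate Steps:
q(A, r) = 3 + r*A² (q(A, r) = (A*A)*r + 3 = A²*r + 3 = r*A² + 3 = 3 + r*A²)
l = -1399 + 1225*√7 (l = -625 + ((3 + √((3 + 1) + 3)*35²) - 777) = -625 + ((3 + √(4 + 3)*1225) - 777) = -625 + ((3 + √7*1225) - 777) = -625 + ((3 + 1225*√7) - 777) = -625 + (-774 + 1225*√7) = -1399 + 1225*√7 ≈ 1842.0)
l - 4759 = (-1399 + 1225*√7) - 4759 = -6158 + 1225*√7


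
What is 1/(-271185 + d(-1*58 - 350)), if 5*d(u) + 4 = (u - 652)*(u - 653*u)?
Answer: -5/283332889 ≈ -1.7647e-8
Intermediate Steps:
d(u) = -⅘ - 652*u*(-652 + u)/5 (d(u) = -⅘ + ((u - 652)*(u - 653*u))/5 = -⅘ + ((-652 + u)*(-652*u))/5 = -⅘ + (-652*u*(-652 + u))/5 = -⅘ - 652*u*(-652 + u)/5)
1/(-271185 + d(-1*58 - 350)) = 1/(-271185 + (-⅘ - 652*(-1*58 - 350)²/5 + 425104*(-1*58 - 350)/5)) = 1/(-271185 + (-⅘ - 652*(-58 - 350)²/5 + 425104*(-58 - 350)/5)) = 1/(-271185 + (-⅘ - 652/5*(-408)² + (425104/5)*(-408))) = 1/(-271185 + (-⅘ - 652/5*166464 - 173442432/5)) = 1/(-271185 + (-⅘ - 108534528/5 - 173442432/5)) = 1/(-271185 - 281976964/5) = 1/(-283332889/5) = -5/283332889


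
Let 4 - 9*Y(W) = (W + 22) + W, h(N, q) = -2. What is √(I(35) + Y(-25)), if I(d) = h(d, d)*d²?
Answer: I*√22018/3 ≈ 49.462*I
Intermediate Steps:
Y(W) = -2 - 2*W/9 (Y(W) = 4/9 - ((W + 22) + W)/9 = 4/9 - ((22 + W) + W)/9 = 4/9 - (22 + 2*W)/9 = 4/9 + (-22/9 - 2*W/9) = -2 - 2*W/9)
I(d) = -2*d²
√(I(35) + Y(-25)) = √(-2*35² + (-2 - 2/9*(-25))) = √(-2*1225 + (-2 + 50/9)) = √(-2450 + 32/9) = √(-22018/9) = I*√22018/3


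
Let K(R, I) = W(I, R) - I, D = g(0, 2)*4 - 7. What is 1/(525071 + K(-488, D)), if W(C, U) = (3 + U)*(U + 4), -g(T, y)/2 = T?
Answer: 1/759818 ≈ 1.3161e-6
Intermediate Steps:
g(T, y) = -2*T
W(C, U) = (3 + U)*(4 + U)
D = -7 (D = -2*0*4 - 7 = 0*4 - 7 = 0 - 7 = -7)
K(R, I) = 12 + R² - I + 7*R (K(R, I) = (12 + R² + 7*R) - I = 12 + R² - I + 7*R)
1/(525071 + K(-488, D)) = 1/(525071 + (12 + (-488)² - 1*(-7) + 7*(-488))) = 1/(525071 + (12 + 238144 + 7 - 3416)) = 1/(525071 + 234747) = 1/759818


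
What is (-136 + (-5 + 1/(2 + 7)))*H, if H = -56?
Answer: 71008/9 ≈ 7889.8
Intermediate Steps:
(-136 + (-5 + 1/(2 + 7)))*H = (-136 + (-5 + 1/(2 + 7)))*(-56) = (-136 + (-5 + 1/9))*(-56) = (-136 + (-5 + (⅑)*1))*(-56) = (-136 + (-5 + ⅑))*(-56) = (-136 - 44/9)*(-56) = -1268/9*(-56) = 71008/9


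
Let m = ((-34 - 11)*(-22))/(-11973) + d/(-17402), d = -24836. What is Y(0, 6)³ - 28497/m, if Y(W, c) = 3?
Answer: -141188202273/6669844 ≈ -21168.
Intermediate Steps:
m = 6669844/4960813 (m = ((-34 - 11)*(-22))/(-11973) - 24836/(-17402) = -45*(-22)*(-1/11973) - 24836*(-1/17402) = 990*(-1/11973) + 1774/1243 = -330/3991 + 1774/1243 = 6669844/4960813 ≈ 1.3445)
Y(0, 6)³ - 28497/m = 3³ - 28497/6669844/4960813 = 27 - 28497*4960813/6669844 = 27 - 141368288061/6669844 = -141188202273/6669844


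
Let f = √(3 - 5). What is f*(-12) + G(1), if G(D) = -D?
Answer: -1 - 12*I*√2 ≈ -1.0 - 16.971*I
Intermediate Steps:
f = I*√2 (f = √(-2) = I*√2 ≈ 1.4142*I)
f*(-12) + G(1) = (I*√2)*(-12) - 1*1 = -12*I*√2 - 1 = -1 - 12*I*√2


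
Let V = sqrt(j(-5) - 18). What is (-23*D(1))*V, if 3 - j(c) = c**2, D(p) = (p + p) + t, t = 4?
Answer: -276*I*sqrt(10) ≈ -872.79*I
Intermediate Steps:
D(p) = 4 + 2*p (D(p) = (p + p) + 4 = 2*p + 4 = 4 + 2*p)
j(c) = 3 - c**2
V = 2*I*sqrt(10) (V = sqrt((3 - 1*(-5)**2) - 18) = sqrt((3 - 1*25) - 18) = sqrt((3 - 25) - 18) = sqrt(-22 - 18) = sqrt(-40) = 2*I*sqrt(10) ≈ 6.3246*I)
(-23*D(1))*V = (-23*(4 + 2*1))*(2*I*sqrt(10)) = (-23*(4 + 2))*(2*I*sqrt(10)) = (-23*6)*(2*I*sqrt(10)) = -276*I*sqrt(10)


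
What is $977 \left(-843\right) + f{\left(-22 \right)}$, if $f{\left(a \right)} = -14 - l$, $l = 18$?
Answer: $-823643$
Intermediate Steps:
$f{\left(a \right)} = -32$ ($f{\left(a \right)} = -14 - 18 = -32$)
$977 \left(-843\right) + f{\left(-22 \right)} = 977 \left(-843\right) - 32 = -823611 - 32 = -823643$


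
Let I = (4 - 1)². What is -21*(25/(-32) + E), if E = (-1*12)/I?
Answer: 1421/32 ≈ 44.406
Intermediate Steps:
I = 9 (I = 3² = 9)
E = -4/3 (E = -1*12/9 = -12*⅑ = -4/3 ≈ -1.3333)
-21*(25/(-32) + E) = -21*(25/(-32) - 4/3) = -21*(25*(-1/32) - 4/3) = -21*(-25/32 - 4/3) = -21*(-203/96) = 1421/32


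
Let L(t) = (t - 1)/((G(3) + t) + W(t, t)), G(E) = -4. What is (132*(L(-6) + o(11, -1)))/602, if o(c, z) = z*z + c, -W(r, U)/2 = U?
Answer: 561/301 ≈ 1.8638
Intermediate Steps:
W(r, U) = -2*U
o(c, z) = c + z² (o(c, z) = z² + c = c + z²)
L(t) = (-1 + t)/(-4 - t) (L(t) = (t - 1)/((-4 + t) - 2*t) = (-1 + t)/(-4 - t))
(132*(L(-6) + o(11, -1)))/602 = (132*((1 - 1*(-6))/(4 - 6) + (11 + (-1)²)))/602 = (132*((1 + 6)/(-2) + (11 + 1)))*(1/602) = (132*(-½*7 + 12))*(1/602) = (132*(-7/2 + 12))*(1/602) = (132*(17/2))*(1/602) = 1122*(1/602) = 561/301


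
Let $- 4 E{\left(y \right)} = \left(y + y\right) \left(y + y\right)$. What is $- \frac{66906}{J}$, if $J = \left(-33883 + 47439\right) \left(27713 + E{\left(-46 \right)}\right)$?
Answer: $- \frac{33453}{173496466} \approx -0.00019282$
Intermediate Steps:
$E{\left(y \right)} = - y^{2}$ ($E{\left(y \right)} = - \frac{\left(y + y\right) \left(y + y\right)}{4} = - \frac{2 y 2 y}{4} = - \frac{4 y^{2}}{4} = - y^{2}$)
$J = 346992932$ ($J = \left(-33883 + 47439\right) \left(27713 - \left(-46\right)^{2}\right) = 13556 \left(27713 - 2116\right) = 13556 \cdot 25597 = 346992932$)
$- \frac{66906}{J} = - \frac{66906}{346992932} = \left(-66906\right) \frac{1}{346992932} = - \frac{33453}{173496466}$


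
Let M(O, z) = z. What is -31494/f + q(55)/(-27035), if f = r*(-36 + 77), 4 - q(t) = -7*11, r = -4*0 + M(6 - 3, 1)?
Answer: -851443611/1108435 ≈ -768.15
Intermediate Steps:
r = 1 (r = -4*0 + 1 = 0 + 1 = 1)
q(t) = 81 (q(t) = 4 - (-7)*11 = 4 - 1*(-77) = 4 + 77 = 81)
f = 41 (f = 1*(-36 + 77) = 1*41 = 41)
-31494/f + q(55)/(-27035) = -31494/41 + 81/(-27035) = -31494*1/41 + 81*(-1/27035) = -31494/41 - 81/27035 = -851443611/1108435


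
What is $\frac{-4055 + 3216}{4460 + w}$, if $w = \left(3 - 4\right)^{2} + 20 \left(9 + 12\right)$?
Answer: $- \frac{839}{4881} \approx -0.17189$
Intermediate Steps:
$w = 421$ ($w = \left(-1\right)^{2} + 20 \cdot 21 = 1 + 420 = 421$)
$\frac{-4055 + 3216}{4460 + w} = \frac{-4055 + 3216}{4460 + 421} = - \frac{839}{4881}$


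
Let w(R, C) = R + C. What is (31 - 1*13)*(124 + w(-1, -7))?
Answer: 2088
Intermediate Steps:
w(R, C) = C + R
(31 - 1*13)*(124 + w(-1, -7)) = (31 - 1*13)*(124 + (-7 - 1)) = (31 - 13)*(124 - 8) = 18*116 = 2088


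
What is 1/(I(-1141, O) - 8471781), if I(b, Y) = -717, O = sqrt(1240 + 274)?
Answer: -1/8472498 ≈ -1.1803e-7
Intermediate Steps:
O = sqrt(1514) ≈ 38.910
1/(I(-1141, O) - 8471781) = 1/(-717 - 8471781) = 1/(-8472498) = -1/8472498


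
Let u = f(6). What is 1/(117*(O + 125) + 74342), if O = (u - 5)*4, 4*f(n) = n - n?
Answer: 1/86627 ≈ 1.1544e-5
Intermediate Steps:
f(n) = 0 (f(n) = (n - n)/4 = (¼)*0 = 0)
u = 0
O = -20 (O = (0 - 5)*4 = -5*4 = -20)
1/(117*(O + 125) + 74342) = 1/(117*(-20 + 125) + 74342) = 1/(117*105 + 74342) = 1/(12285 + 74342) = 1/86627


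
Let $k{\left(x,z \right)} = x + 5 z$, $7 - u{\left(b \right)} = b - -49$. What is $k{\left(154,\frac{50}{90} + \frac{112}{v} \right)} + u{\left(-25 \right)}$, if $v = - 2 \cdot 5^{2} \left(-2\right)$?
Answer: $\frac{6542}{45} \approx 145.38$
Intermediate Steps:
$v = 100$ ($v = \left(-2\right) 25 \left(-2\right) = \left(-50\right) \left(-2\right) = 100$)
$u{\left(b \right)} = -42 - b$ ($u{\left(b \right)} = 7 - \left(b - -49\right) = 7 - \left(b + 49\right) = 7 - \left(49 + b\right) = -42 - b$)
$k{\left(154,\frac{50}{90} + \frac{112}{v} \right)} + u{\left(-25 \right)} = \left(154 + 5 \left(\frac{50}{90} + \frac{112}{100}\right)\right) - 17 = \left(154 + 5 \left(50 \cdot \frac{1}{90} + 112 \cdot \frac{1}{100}\right)\right) + \left(-42 + 25\right) = \left(154 + 5 \left(\frac{5}{9} + \frac{28}{25}\right)\right) - 17 = \left(154 + 5 \cdot \frac{377}{225}\right) - 17 = \left(154 + \frac{377}{45}\right) - 17 = \frac{7307}{45} - 17 = \frac{6542}{45}$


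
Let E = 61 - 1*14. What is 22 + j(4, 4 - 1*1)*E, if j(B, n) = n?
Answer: 163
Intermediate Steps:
E = 47 (E = 61 - 14 = 47)
22 + j(4, 4 - 1*1)*E = 22 + (4 - 1*1)*47 = 22 + (4 - 1)*47 = 22 + 3*47 = 22 + 141 = 163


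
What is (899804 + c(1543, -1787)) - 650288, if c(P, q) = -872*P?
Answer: -1095980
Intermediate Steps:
(899804 + c(1543, -1787)) - 650288 = (899804 - 872*1543) - 650288 = (899804 - 1345496) - 650288 = -445692 - 650288 = -1095980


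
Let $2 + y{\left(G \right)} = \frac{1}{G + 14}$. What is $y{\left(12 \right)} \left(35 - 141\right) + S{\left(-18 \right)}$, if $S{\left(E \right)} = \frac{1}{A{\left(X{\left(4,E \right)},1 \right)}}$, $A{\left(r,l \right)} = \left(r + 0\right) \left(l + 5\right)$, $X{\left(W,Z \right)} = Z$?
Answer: $\frac{291911}{1404} \approx 207.91$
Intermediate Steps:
$y{\left(G \right)} = -2 + \frac{1}{14 + G}$ ($y{\left(G \right)} = -2 + \frac{1}{G + 14} = -2 + \frac{1}{14 + G}$)
$A{\left(r,l \right)} = r \left(5 + l\right)$
$S{\left(E \right)} = \frac{1}{6 E}$ ($S{\left(E \right)} = \frac{1}{E \left(5 + 1\right)} = \frac{1}{E 6} = \frac{1}{6 E}$)
$y{\left(12 \right)} \left(35 - 141\right) + S{\left(-18 \right)} = \frac{-27 - 24}{14 + 12} \left(35 - 141\right) + \frac{1}{6 \left(-18\right)} = \frac{-27 - 24}{26} \left(-106\right) + \frac{1}{6} \left(- \frac{1}{18}\right) = \frac{1}{26} \left(-51\right) \left(-106\right) - \frac{1}{108} = \left(- \frac{51}{26}\right) \left(-106\right) - \frac{1}{108} = \frac{2703}{13} - \frac{1}{108} = \frac{291911}{1404}$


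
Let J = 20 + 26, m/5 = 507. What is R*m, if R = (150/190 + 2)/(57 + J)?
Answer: 134355/1957 ≈ 68.654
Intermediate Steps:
m = 2535 (m = 5*507 = 2535)
J = 46
R = 53/1957 (R = (150/190 + 2)/(57 + 46) = (150*(1/190) + 2)/103 = (15/19 + 2)*(1/103) = (53/19)*(1/103) = 53/1957 ≈ 0.027082)
R*m = (53/1957)*2535 = 134355/1957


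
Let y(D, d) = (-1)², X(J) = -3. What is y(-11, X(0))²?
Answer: 1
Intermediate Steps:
y(D, d) = 1
y(-11, X(0))² = 1² = 1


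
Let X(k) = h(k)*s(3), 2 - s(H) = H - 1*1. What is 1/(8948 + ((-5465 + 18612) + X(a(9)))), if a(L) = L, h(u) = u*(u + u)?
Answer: 1/22095 ≈ 4.5259e-5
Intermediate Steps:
h(u) = 2*u² (h(u) = u*(2*u) = 2*u²)
s(H) = 3 - H (s(H) = 2 - (H - 1*1) = 2 - (H - 1) = 2 - (-1 + H) = 2 + (1 - H) = 3 - H)
X(k) = 0 (X(k) = (2*k²)*(3 - 1*3) = (2*k²)*(3 - 3) = (2*k²)*0 = 0)
1/(8948 + ((-5465 + 18612) + X(a(9)))) = 1/(8948 + ((-5465 + 18612) + 0)) = 1/(8948 + (13147 + 0)) = 1/(8948 + 13147) = 1/22095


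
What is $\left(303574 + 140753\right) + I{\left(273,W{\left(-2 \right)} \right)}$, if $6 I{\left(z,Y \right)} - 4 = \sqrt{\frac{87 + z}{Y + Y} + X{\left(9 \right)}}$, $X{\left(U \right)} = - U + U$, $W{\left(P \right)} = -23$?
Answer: $\frac{1332983}{3} + \frac{i \sqrt{115}}{23} \approx 4.4433 \cdot 10^{5} + 0.46625 i$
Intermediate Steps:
$X{\left(U \right)} = 0$
$I{\left(z,Y \right)} = \frac{2}{3} + \frac{\sqrt{2} \sqrt{\frac{87 + z}{Y}}}{12}$ ($I{\left(z,Y \right)} = \frac{2}{3} + \frac{\sqrt{\frac{87 + z}{Y + Y} + 0}}{6} = \frac{2}{3} + \frac{\sqrt{\frac{87 + z}{2 Y} + 0}}{6} = \frac{2}{3} + \frac{\sqrt{\frac{87 + z}{2 Y}}}{6} = \frac{2}{3} + \frac{\frac{1}{2} \sqrt{2} \sqrt{\frac{87 + z}{Y}}}{6} = \frac{2}{3} + \frac{\sqrt{2} \sqrt{\frac{87 + z}{Y}}}{12}$)
$\left(303574 + 140753\right) + I{\left(273,W{\left(-2 \right)} \right)} = \left(303574 + 140753\right) + \left(\frac{2}{3} + \frac{\sqrt{2} \sqrt{\frac{87 + 273}{-23}}}{12}\right) = 444327 + \left(\frac{2}{3} + \frac{\sqrt{2} \sqrt{\left(- \frac{1}{23}\right) 360}}{12}\right) = 444327 + \left(\frac{2}{3} + \frac{\sqrt{2} \sqrt{- \frac{360}{23}}}{12}\right) = 444327 + \left(\frac{2}{3} + \frac{\sqrt{2} \frac{6 i \sqrt{230}}{23}}{12}\right) = 444327 + \left(\frac{2}{3} + \frac{i \sqrt{115}}{23}\right) = \frac{1332983}{3} + \frac{i \sqrt{115}}{23}$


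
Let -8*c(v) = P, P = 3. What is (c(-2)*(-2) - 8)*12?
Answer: -87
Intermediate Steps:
c(v) = -3/8 (c(v) = -⅛*3 = -3/8)
(c(-2)*(-2) - 8)*12 = (-3/8*(-2) - 8)*12 = (¾ - 8)*12 = -29/4*12 = -87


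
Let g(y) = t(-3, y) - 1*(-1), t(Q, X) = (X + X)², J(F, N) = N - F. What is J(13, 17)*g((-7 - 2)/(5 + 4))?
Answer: 20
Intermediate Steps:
t(Q, X) = 4*X² (t(Q, X) = (2*X)² = 4*X²)
g(y) = 1 + 4*y² (g(y) = 4*y² - 1*(-1) = 4*y² + 1 = 1 + 4*y²)
J(13, 17)*g((-7 - 2)/(5 + 4)) = (17 - 1*13)*(1 + 4*((-7 - 2)/(5 + 4))²) = (17 - 13)*(1 + 4*(-9/9)²) = 4*(1 + 4*(-9*⅑)²) = 4*(1 + 4*(-1)²) = 4*(1 + 4*1) = 4*(1 + 4) = 4*5 = 20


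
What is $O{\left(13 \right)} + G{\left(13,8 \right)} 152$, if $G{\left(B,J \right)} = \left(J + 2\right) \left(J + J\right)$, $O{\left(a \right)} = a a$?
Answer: $24489$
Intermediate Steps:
$O{\left(a \right)} = a^{2}$
$G{\left(B,J \right)} = 2 J \left(2 + J\right)$ ($G{\left(B,J \right)} = \left(2 + J\right) 2 J = 2 J \left(2 + J\right)$)
$O{\left(13 \right)} + G{\left(13,8 \right)} 152 = 13^{2} + 2 \cdot 8 \left(2 + 8\right) 152 = 169 + 2 \cdot 8 \cdot 10 \cdot 152 = 169 + 160 \cdot 152 = 169 + 24320 = 24489$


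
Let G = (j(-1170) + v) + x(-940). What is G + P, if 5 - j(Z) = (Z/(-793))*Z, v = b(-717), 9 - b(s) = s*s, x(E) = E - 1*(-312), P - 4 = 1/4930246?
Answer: -154273998939333/300745006 ≈ -5.1297e+5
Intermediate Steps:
P = 19720985/4930246 (P = 4 + 1/4930246 = 19720985/4930246 ≈ 4.0000)
x(E) = 312 + E (x(E) = E + 312 = 312 + E)
b(s) = 9 - s² (b(s) = 9 - s*s = 9 - s²)
v = -514080 (v = 9 - 1*(-717)² = 9 - 1*514089 = 9 - 514089 = -514080)
j(Z) = 5 + Z²/793 (j(Z) = 5 - Z/(-793)*Z = 5 - Z*(-1/793)*Z = 5 - (-Z/793)*Z = 5 - (-1)*Z²/793 = 5 + Z²/793)
G = -31291583/61 (G = ((5 + (1/793)*(-1170)²) - 514080) + (312 - 940) = ((5 + (1/793)*1368900) - 514080) - 628 = ((5 + 105300/61) - 514080) - 628 = (105605/61 - 514080) - 628 = -31253275/61 - 628 = -31291583/61 ≈ -5.1298e+5)
G + P = -31291583/61 + 19720985/4930246 = -154273998939333/300745006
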